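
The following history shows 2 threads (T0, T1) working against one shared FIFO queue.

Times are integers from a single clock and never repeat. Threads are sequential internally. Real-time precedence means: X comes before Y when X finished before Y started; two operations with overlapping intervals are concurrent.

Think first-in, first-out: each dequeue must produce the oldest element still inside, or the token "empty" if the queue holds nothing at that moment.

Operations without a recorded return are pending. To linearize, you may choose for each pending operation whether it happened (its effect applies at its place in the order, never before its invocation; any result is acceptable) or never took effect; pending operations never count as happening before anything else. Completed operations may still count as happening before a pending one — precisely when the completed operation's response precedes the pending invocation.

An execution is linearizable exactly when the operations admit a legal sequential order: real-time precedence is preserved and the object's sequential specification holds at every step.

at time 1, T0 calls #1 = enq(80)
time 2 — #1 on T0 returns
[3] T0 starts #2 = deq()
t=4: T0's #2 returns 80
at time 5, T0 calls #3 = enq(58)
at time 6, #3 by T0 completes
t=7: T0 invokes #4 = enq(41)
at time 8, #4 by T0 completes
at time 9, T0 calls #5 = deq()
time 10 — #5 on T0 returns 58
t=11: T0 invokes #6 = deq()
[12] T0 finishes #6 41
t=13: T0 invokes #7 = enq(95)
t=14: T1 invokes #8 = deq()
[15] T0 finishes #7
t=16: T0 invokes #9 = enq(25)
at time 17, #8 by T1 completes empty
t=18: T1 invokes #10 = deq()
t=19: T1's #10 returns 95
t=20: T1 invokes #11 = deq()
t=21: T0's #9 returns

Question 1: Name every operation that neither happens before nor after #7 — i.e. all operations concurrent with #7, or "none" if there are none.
#7 runs from 13 to 15; window-overlapping ops are concurrent
#1 [1,2]: before
#2 [3,4]: before
#3 [5,6]: before
#4 [7,8]: before
#5 [9,10]: before
#6 [11,12]: before
#8 [14,17]: concurrent
#9 [16,21]: after
#10 [18,19]: after
#11 [20,…): after

#8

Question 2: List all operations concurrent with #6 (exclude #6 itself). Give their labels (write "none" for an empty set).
concurrent with #6 ([11,12]): every op whose interval crosses 11..12
#1 [1,2]: before
#2 [3,4]: before
#3 [5,6]: before
#4 [7,8]: before
#5 [9,10]: before
#7 [13,15]: after
#8 [14,17]: after
#9 [16,21]: after
#10 [18,19]: after
#11 [20,…): after

none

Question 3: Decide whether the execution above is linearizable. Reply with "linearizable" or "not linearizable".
witness order: #1, #2, #3, #4, #5, #6, #8, #7, #9, #10
step 1: #1 enq(80) — queue <80>
step 2: #2 deq() → 80 — queue <>
step 3: #3 enq(58) — queue <58>
step 4: #4 enq(41) — queue <58,41>
step 5: #5 deq() → 58 — queue <41>
step 6: #6 deq() → 41 — queue <>
step 7: #8 deq() → empty — queue <>
step 8: #7 enq(95) — queue <95>
step 9: #9 enq(25) — queue <95,25>
step 10: #10 deq() → 95 — queue <25>

linearizable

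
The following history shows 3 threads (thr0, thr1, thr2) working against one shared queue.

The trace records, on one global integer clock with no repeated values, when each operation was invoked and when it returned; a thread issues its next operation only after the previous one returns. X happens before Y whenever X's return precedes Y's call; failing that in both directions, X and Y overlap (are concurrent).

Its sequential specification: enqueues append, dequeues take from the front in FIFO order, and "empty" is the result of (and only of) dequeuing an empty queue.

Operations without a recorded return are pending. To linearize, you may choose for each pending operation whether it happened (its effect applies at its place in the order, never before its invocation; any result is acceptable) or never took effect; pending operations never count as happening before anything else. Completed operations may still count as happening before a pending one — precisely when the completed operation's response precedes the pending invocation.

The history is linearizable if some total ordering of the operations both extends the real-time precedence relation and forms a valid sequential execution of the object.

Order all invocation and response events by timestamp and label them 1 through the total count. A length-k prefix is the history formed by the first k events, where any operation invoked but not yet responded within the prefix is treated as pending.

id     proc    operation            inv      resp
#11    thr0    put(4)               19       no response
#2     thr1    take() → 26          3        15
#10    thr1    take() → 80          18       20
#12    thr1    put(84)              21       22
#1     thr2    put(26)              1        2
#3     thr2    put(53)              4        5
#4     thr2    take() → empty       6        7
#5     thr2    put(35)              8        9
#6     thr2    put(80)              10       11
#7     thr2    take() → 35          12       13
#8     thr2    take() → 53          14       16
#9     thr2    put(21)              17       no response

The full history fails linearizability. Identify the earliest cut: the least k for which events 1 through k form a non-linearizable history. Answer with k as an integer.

7

events 1..6 are still linearizable — one witness is #1, #2, #3:
step 1: #1 put(26) — queue <26>
step 2: #2 take() (pending, included) — queue <>
step 3: #3 put(53) — queue <53>
at event 7 (#4's time-7 response) nothing linearizes any more
no completion choice of the 1 pending operation (#2) rescues it — every subset was tried
e.g. #1, #3, #4 (pending dropped): illegal at step 3, since #4 take() → empty cannot apply there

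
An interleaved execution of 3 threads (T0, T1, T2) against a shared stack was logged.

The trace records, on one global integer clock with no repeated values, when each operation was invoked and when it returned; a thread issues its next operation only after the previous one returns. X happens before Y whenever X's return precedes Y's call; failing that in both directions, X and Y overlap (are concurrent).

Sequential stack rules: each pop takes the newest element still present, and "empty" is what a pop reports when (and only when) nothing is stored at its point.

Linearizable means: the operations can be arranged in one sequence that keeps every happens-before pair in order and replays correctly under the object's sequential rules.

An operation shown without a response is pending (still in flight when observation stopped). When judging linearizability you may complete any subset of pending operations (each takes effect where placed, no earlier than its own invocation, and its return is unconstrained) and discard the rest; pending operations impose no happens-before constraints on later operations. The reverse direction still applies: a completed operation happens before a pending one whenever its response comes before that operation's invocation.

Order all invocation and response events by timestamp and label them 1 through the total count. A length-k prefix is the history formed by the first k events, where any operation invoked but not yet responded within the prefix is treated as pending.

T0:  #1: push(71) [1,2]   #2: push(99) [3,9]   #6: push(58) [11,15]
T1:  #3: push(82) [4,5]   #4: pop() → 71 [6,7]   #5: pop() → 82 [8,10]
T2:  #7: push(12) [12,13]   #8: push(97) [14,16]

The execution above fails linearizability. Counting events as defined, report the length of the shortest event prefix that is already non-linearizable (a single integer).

7

events 1..6 are linearizable, e.g. via #1, #2, #3:
1. #1 push(71), leaving stack <71>
2. #2 push(99) (pending, included), leaving stack <71,99>
3. #3 push(82), leaving stack <71,99,82>
event 7 — #4's response, time 7 — after it, nothing linearizes
include/drop combinations of the 1 pending operation (#2) were all tried; none helps
one such order, #1, #3, #4 (pending dropped), breaks at step 3 where #4 pop() → 71 is illegal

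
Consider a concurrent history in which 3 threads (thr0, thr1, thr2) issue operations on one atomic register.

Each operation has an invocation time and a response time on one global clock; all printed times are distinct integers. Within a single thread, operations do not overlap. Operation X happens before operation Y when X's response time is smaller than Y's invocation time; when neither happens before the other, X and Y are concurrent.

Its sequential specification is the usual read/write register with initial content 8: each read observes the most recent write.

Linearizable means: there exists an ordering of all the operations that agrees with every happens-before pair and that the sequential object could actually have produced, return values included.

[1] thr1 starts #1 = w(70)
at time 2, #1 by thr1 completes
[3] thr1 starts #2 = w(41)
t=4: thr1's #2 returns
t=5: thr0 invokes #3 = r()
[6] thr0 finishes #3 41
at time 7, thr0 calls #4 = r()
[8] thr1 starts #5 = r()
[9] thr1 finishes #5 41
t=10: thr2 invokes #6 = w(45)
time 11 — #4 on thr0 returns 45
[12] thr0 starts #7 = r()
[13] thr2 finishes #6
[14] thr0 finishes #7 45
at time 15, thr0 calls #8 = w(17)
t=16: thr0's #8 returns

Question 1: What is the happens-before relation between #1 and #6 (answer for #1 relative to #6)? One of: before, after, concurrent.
Answer: before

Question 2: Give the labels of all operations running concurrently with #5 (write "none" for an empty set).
Answer: #4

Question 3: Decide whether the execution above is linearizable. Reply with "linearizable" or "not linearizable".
linearizable

a witness: #1, #2, #3, #5, #6, #4, #7, #8
1. #1 w(70), leaving value 70
2. #2 w(41), leaving value 41
3. #3 r() → 41, leaving value 41
4. #5 r() → 41, leaving value 41
5. #6 w(45), leaving value 45
6. #4 r() → 45, leaving value 45
7. #7 r() → 45, leaving value 45
8. #8 w(17), leaving value 17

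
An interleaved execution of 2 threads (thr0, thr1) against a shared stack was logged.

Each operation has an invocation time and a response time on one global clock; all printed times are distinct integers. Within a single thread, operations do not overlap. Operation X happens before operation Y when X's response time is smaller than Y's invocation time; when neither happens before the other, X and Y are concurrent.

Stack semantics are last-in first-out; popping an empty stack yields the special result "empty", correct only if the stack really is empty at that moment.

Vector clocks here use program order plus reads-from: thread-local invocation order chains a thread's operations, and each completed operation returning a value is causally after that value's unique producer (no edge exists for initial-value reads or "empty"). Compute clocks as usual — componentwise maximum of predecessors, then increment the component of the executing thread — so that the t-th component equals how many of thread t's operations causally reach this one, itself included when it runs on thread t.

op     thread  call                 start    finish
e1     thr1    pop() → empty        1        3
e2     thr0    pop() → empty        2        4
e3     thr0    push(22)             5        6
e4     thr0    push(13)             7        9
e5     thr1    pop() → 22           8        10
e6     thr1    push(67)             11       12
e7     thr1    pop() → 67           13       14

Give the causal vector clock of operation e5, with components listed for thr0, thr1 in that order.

root op e1, invoked 1: fresh clock plus thr1's own tick → (0, 1)
root op e2, invoked 2: fresh clock plus thr0's own tick → (1, 0)
e3 (invocation 5): componentwise max over VC(e2)=(1, 0), +1 at thr0, giving (2, 0)
e4 (invocation 7): componentwise max over VC(e3)=(2, 0), +1 at thr0, giving (3, 0)
e5 (invocation 8): componentwise max over VC(e1)=(0, 1), VC(e3)=(2, 0), +1 at thr1, giving (2, 2)
e6 (invocation 11): componentwise max over VC(e5)=(2, 2), +1 at thr1, giving (2, 3)
e7 (invocation 13): componentwise max over VC(e6)=(2, 3), +1 at thr1, giving (2, 4)
target: VC(e5) = (2, 2)

(2, 2)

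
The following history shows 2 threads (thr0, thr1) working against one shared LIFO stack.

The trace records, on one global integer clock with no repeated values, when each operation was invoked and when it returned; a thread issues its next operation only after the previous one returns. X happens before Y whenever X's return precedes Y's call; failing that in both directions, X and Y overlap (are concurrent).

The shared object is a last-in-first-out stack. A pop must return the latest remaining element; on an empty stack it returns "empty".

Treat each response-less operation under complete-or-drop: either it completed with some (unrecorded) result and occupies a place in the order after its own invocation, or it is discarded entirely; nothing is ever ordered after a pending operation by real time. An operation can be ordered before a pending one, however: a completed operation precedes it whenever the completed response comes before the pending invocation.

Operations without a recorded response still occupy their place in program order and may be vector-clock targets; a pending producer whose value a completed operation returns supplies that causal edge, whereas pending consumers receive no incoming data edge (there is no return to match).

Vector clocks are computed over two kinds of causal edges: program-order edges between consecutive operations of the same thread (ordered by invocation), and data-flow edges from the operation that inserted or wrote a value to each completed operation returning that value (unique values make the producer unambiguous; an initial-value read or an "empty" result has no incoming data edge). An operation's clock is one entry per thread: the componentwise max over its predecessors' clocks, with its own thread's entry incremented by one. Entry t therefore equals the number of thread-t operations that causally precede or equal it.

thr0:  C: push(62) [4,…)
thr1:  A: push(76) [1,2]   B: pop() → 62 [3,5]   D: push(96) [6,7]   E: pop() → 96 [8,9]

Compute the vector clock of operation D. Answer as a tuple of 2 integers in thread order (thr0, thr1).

(1, 3)

root op A, invoked 1: fresh clock plus thr1's own tick → (0, 1)
root op C, invoked 4: fresh clock plus thr0's own tick → (1, 0)
B (invocation 3): componentwise max over VC(A)=(0, 1), VC(C)=(1, 0), +1 at thr1, giving (1, 2)
D (invocation 6): componentwise max over VC(B)=(1, 2), +1 at thr1, giving (1, 3)
E (invocation 8): componentwise max over VC(D)=(1, 3), +1 at thr1, giving (1, 4)
target: VC(D) = (1, 3)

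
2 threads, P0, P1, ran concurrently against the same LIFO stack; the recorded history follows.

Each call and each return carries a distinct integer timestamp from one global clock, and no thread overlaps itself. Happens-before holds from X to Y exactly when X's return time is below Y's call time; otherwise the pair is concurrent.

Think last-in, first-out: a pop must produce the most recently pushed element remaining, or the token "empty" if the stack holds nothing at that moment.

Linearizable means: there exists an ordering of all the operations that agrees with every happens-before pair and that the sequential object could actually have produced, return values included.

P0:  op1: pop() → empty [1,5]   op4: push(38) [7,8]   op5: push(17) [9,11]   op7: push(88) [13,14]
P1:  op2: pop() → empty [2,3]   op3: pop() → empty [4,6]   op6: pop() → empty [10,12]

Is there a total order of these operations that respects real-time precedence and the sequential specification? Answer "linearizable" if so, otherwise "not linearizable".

through event 11 a valid linearization exists; event 12 (op6 responding at time 12) ends that
the 6 completed operations admit 6 real-time orders; each fails the LIFO stack replay
e.g. op1, op2, op3, op4, op5, op6: illegal at step 6, since op6 pop() → empty cannot apply there
e.g. op1, op2, op3, op4, op6, op5: illegal at step 5, since op6 pop() → empty cannot apply there

not linearizable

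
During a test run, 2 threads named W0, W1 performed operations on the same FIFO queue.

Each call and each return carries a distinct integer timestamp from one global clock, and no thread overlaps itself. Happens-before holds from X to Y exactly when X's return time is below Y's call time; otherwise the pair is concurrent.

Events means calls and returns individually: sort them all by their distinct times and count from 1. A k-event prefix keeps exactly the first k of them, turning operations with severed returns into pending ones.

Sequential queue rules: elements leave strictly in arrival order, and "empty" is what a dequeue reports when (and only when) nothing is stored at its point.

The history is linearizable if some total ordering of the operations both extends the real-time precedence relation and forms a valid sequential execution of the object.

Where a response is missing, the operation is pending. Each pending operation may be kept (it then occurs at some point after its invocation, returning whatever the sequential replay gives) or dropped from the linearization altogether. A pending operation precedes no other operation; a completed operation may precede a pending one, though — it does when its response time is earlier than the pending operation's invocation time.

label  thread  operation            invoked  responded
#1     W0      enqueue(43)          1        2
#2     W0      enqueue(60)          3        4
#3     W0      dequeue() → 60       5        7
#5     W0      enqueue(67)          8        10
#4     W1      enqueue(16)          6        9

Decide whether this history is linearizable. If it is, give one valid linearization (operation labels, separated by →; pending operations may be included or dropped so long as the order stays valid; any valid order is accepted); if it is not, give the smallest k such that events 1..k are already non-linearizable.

already the first 7 events (up to #3's response at time 7) admit no linearization; the first 6 still do
exactly one order of the 3 completed ops respects real time; the FIFO queue replay fails
no completion choice of the 1 pending operation (#4) rescues it — every subset was tried
take #1, #2, #3 (pending dropped): step 3 already fails, because #3 dequeue() → 60 cannot occur there

not linearizable — minimal violating prefix: 7 events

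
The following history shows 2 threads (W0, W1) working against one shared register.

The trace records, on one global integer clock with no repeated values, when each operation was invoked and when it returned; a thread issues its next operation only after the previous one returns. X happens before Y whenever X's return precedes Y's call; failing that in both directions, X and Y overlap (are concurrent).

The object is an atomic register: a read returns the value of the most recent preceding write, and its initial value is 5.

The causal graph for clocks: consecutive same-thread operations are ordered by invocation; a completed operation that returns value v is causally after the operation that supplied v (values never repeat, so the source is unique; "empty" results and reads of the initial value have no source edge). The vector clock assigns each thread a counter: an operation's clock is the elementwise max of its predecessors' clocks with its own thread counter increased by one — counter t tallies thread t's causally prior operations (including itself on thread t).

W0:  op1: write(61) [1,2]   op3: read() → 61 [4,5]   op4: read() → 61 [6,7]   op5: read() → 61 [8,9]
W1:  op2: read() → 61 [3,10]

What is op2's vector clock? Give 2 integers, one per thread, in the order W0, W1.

root op op1, invoked 1: fresh clock plus W0's own tick → (1, 0)
merge at op2 (invoked 3): VC(op1)=(1, 0), own-thread bump on W1 → (1, 1)
merge at op3 (invoked 4): VC(op1)=(1, 0), own-thread bump on W0 → (2, 0)
merge at op4 (invoked 6): VC(op1)=(1, 0), VC(op3)=(2, 0), own-thread bump on W0 → (3, 0)
merge at op5 (invoked 8): VC(op1)=(1, 0), VC(op4)=(3, 0), own-thread bump on W0 → (4, 0)
target: VC(op2) = (1, 1)

(1, 1)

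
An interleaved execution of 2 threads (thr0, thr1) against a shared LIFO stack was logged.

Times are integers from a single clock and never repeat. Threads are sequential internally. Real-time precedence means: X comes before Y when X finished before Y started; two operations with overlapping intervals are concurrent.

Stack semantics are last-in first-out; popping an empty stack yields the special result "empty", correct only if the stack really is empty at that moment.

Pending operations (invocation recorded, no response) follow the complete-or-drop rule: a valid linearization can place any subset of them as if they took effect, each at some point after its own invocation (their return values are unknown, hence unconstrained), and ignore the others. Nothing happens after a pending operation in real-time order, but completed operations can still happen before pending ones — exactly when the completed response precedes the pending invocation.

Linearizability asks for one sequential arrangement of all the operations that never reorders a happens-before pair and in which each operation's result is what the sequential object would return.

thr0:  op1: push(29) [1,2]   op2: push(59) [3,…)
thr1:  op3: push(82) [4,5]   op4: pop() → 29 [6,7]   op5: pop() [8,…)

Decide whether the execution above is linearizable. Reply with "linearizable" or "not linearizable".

events 1..6 are fine; event 7 — the response of op4 at time 7 — makes the prefix non-linearizable
one real-time candidate order over the 3 completed operations — the LIFO stack replay rejects it
no escape via the 1 pending operation (op2): every completion choice fails
sample order op1, op3, op4 (pending dropped) stalls at step 3 — op4 pop() → 29 has no legal effect

not linearizable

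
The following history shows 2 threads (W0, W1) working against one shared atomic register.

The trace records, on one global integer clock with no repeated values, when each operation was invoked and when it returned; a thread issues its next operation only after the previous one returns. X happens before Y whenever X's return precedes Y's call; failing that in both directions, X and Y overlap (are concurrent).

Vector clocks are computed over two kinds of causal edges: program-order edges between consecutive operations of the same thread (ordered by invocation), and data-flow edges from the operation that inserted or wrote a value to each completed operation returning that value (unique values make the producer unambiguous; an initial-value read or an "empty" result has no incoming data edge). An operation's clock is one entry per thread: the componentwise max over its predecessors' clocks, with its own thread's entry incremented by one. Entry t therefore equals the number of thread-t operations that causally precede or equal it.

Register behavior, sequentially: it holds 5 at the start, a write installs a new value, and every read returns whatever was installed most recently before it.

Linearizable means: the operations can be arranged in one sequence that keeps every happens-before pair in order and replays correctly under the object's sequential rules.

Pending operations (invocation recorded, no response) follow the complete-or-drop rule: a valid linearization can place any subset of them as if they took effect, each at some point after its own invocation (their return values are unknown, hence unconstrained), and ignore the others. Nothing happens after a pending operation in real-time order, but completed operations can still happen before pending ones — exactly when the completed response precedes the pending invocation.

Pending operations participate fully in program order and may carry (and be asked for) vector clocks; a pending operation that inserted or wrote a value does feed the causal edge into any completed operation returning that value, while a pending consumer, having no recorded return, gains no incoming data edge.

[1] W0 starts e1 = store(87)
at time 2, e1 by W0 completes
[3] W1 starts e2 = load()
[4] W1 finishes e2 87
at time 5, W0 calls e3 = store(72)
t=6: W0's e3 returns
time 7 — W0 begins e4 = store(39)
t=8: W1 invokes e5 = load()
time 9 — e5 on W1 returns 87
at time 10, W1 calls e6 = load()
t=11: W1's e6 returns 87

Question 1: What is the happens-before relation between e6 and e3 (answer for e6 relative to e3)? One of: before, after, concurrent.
after

e6 spans [10,11], e3 spans [5,6]
resp(e3)=6 < inv(e6)=10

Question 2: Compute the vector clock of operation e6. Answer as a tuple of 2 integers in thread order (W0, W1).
(1, 3)

root op e1, invoked 1: fresh clock plus W0's own tick → (1, 0)
merge at e2 (invoked 3): VC(e1)=(1, 0), own-thread bump on W1 → (1, 1)
merge at e3 (invoked 5): VC(e1)=(1, 0), own-thread bump on W0 → (2, 0)
merge at e5 (invoked 8): VC(e1)=(1, 0), VC(e2)=(1, 1), own-thread bump on W1 → (1, 2)
merge at e4 (invoked 7): VC(e3)=(2, 0), own-thread bump on W0 → (3, 0)
merge at e6 (invoked 10): VC(e1)=(1, 0), VC(e5)=(1, 2), own-thread bump on W1 → (1, 3)
target: VC(e6) = (1, 3)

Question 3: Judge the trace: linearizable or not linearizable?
not linearizable

prefix check: 1..8 passes, 1..9 fails once e5's time-9 response joins
exhaustive check: the 4 completed atomic register ops admit one real-time order; illegal
include/drop combinations of the 1 pending operation (e4) were all tried; none helps
for example e1, e2, e3, e5 (pending dropped) fails at step 4: e5 load() → 87 is not legal there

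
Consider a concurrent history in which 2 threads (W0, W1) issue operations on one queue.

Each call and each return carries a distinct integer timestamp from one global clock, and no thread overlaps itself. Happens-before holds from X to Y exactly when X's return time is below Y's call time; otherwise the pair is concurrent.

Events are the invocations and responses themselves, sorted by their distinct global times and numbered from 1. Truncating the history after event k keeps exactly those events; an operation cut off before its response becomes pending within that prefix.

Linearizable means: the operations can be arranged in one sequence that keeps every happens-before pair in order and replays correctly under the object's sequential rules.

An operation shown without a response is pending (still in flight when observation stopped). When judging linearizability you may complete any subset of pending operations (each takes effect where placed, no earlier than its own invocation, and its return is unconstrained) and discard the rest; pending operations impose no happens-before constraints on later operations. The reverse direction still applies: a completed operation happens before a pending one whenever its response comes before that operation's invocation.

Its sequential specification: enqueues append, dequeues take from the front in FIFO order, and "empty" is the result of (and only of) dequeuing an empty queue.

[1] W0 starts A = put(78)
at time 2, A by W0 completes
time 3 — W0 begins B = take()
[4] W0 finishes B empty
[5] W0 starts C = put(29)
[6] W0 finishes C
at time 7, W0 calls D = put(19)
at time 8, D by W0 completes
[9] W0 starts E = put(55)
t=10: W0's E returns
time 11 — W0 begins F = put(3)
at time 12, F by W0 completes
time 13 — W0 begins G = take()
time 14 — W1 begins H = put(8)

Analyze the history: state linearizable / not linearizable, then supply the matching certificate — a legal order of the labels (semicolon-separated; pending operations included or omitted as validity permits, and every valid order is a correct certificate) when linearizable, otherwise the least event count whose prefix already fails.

cut after 3 events: linearizable; cut after 4 events (B responds, time 4): not linearizable
one real-time candidate order over the 2 completed operations — the queue replay rejects it
e.g. A, B: illegal at step 2, since B take() → empty cannot apply there

not linearizable — minimal violating prefix: 4 events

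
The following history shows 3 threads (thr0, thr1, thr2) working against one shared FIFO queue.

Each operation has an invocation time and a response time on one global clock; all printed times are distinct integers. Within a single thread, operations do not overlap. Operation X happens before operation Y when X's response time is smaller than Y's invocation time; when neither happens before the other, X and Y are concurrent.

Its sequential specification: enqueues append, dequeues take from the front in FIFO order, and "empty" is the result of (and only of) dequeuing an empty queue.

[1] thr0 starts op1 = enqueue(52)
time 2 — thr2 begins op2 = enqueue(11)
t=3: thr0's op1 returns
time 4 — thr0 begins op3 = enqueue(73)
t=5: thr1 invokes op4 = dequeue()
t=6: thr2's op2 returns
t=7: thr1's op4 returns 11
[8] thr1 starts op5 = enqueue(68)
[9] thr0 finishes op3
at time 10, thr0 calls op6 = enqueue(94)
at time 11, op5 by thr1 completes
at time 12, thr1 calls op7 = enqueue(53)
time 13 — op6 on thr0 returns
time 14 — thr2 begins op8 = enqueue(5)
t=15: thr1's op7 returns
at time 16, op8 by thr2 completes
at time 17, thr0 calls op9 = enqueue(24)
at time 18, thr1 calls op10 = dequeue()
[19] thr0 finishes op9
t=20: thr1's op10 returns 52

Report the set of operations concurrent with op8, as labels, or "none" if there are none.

overlap test against op8 [14,16]: concurrent iff the interval meets 14..16
op1 [1,3]: before
op2 [2,6]: before
op3 [4,9]: before
op4 [5,7]: before
op5 [8,11]: before
op6 [10,13]: before
op7 [12,15]: concurrent
op9 [17,19]: after
op10 [18,20]: after

op7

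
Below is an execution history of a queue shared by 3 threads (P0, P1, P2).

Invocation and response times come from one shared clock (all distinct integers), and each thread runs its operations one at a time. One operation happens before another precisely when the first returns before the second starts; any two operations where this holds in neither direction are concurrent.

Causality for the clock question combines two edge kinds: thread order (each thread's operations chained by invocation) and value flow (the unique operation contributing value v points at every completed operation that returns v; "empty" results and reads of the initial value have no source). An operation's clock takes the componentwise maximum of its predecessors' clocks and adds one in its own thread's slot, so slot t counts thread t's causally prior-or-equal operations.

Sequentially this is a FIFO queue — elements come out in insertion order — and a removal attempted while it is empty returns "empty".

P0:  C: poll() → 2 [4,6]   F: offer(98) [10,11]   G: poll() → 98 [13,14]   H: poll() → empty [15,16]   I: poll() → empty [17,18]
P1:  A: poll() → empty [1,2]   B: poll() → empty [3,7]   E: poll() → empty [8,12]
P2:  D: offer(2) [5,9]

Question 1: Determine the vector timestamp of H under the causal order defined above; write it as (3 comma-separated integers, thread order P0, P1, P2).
(4, 0, 1)

D (invocation 5): nothing precedes it; P2's component alone gives (0, 0, 1)
A (invocation 1): nothing precedes it; P1's component alone gives (0, 1, 0)
merge at B (invoked 3): VC(A)=(0, 1, 0), own-thread bump on P1 → (0, 2, 0)
merge at C (invoked 4): VC(D)=(0, 0, 1), own-thread bump on P0 → (1, 0, 1)
merge at E (invoked 8): VC(B)=(0, 2, 0), own-thread bump on P1 → (0, 3, 0)
merge at F (invoked 10): VC(C)=(1, 0, 1), own-thread bump on P0 → (2, 0, 1)
merge at G (invoked 13): VC(F)=(2, 0, 1), own-thread bump on P0 → (3, 0, 1)
merge at H (invoked 15): VC(G)=(3, 0, 1), own-thread bump on P0 → (4, 0, 1)
merge at I (invoked 17): VC(H)=(4, 0, 1), own-thread bump on P0 → (5, 0, 1)
target: VC(H) = (4, 0, 1)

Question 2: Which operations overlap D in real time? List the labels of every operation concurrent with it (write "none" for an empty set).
B, C, E

D spans [5,9]: anything still running between times 5 and 9 counts as concurrent
A [1,2]: before
B [3,7]: concurrent
C [4,6]: concurrent
E [8,12]: concurrent
F [10,11]: after
G [13,14]: after
H [15,16]: after
I [17,18]: after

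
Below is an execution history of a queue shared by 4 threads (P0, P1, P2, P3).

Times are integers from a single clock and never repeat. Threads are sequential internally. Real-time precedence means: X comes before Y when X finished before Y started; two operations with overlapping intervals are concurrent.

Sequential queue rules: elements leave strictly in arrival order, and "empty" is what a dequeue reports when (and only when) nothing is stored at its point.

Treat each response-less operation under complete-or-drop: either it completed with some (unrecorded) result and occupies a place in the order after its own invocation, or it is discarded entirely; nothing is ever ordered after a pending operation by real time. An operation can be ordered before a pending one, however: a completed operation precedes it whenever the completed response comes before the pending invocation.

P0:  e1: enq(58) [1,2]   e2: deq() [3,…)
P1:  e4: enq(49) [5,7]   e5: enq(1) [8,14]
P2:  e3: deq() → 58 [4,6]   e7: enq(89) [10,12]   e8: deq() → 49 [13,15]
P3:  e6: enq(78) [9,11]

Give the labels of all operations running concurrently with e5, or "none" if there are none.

e2, e6, e7, e8

e5 spans [8,14]: anything still running between times 8 and 14 counts as concurrent
e1 [1,2]: before
e2 [3,…): concurrent
e3 [4,6]: before
e4 [5,7]: before
e6 [9,11]: concurrent
e7 [10,12]: concurrent
e8 [13,15]: concurrent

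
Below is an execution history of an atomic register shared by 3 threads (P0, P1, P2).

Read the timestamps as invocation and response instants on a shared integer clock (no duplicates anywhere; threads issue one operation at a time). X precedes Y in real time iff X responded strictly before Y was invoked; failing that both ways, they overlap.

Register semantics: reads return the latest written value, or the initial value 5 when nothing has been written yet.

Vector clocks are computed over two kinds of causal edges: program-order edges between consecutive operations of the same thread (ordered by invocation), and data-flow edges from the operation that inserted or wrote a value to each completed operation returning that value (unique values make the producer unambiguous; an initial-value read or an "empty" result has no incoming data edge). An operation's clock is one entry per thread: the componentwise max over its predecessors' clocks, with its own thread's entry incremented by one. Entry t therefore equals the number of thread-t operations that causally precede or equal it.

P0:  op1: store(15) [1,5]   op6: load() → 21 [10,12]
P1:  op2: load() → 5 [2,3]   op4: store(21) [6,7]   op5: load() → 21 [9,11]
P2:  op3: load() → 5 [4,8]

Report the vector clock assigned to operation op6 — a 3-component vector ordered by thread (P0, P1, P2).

no predecessors for op3 (invoked 4): P2 increments from zero → (0, 0, 1)
no predecessors for op2 (invoked 2): P1 increments from zero → (0, 1, 0)
no predecessors for op1 (invoked 1): P0 increments from zero → (1, 0, 0)
op4, invoked 6, takes VC(op2)=(0, 1, 0) under max, adds 1 for P1 → (0, 2, 0)
op5, invoked 9, takes VC(op4)=(0, 2, 0) under max, adds 1 for P1 → (0, 3, 0)
op6, invoked 10, takes VC(op1)=(1, 0, 0), VC(op4)=(0, 2, 0) under max, adds 1 for P0 → (2, 2, 0)
target: VC(op6) = (2, 2, 0)

(2, 2, 0)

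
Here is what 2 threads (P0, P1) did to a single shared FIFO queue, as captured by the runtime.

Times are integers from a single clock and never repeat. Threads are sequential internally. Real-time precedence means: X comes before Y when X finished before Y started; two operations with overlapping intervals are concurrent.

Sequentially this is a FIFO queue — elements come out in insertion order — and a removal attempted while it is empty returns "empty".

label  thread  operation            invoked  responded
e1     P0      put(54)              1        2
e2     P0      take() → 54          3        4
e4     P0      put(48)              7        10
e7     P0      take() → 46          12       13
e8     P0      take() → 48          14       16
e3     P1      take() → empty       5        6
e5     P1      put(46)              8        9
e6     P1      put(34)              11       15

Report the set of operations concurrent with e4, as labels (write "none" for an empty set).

e5

overlap test against e4 [7,10]: concurrent iff the interval meets 7..10
e1 [1,2]: before
e2 [3,4]: before
e3 [5,6]: before
e5 [8,9]: concurrent
e6 [11,15]: after
e7 [12,13]: after
e8 [14,16]: after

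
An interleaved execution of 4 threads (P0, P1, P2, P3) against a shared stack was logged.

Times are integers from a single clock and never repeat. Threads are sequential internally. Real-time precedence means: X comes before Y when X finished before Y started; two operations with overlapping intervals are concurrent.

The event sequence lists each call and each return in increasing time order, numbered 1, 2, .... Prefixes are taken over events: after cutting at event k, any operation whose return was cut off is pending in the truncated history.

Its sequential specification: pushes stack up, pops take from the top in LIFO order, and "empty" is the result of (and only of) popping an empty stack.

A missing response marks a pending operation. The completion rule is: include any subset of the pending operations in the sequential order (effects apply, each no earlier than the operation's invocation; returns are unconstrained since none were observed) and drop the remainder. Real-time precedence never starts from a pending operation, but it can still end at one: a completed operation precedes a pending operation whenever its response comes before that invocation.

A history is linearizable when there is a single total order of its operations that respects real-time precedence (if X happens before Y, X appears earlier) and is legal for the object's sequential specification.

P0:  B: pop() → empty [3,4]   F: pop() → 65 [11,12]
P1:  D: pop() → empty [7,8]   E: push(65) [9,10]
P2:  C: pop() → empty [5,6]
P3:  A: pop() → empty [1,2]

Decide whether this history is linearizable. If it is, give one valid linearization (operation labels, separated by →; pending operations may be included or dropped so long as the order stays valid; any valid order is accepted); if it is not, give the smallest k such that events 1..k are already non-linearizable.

step 1: A pop() → empty — stack <>
step 2: B pop() → empty — stack <>
step 3: C pop() → empty — stack <>
step 4: D pop() → empty — stack <>
step 5: E push(65) — stack <65>
step 6: F pop() → 65 — stack <>

linearizable — witness: A → B → C → D → E → F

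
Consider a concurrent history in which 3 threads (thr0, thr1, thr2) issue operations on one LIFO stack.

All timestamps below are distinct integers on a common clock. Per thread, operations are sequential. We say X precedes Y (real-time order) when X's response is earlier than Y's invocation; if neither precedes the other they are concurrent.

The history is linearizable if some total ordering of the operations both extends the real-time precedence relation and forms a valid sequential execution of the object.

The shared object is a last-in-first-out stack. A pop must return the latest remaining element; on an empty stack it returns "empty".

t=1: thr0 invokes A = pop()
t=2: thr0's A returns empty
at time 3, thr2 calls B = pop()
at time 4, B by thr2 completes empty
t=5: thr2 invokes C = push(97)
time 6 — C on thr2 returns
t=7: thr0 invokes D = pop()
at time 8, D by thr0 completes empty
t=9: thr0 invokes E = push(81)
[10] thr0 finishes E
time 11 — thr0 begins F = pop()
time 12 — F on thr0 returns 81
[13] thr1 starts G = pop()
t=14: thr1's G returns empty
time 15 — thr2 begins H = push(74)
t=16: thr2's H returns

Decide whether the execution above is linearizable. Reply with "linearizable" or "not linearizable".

not linearizable

through event 7 a valid linearization exists; event 8 (D responding at time 8) ends that
one real-time candidate order over the 4 completed operations — the LIFO stack replay rejects it
e.g. A, B, C, D: illegal at step 4, since D pop() → empty cannot apply there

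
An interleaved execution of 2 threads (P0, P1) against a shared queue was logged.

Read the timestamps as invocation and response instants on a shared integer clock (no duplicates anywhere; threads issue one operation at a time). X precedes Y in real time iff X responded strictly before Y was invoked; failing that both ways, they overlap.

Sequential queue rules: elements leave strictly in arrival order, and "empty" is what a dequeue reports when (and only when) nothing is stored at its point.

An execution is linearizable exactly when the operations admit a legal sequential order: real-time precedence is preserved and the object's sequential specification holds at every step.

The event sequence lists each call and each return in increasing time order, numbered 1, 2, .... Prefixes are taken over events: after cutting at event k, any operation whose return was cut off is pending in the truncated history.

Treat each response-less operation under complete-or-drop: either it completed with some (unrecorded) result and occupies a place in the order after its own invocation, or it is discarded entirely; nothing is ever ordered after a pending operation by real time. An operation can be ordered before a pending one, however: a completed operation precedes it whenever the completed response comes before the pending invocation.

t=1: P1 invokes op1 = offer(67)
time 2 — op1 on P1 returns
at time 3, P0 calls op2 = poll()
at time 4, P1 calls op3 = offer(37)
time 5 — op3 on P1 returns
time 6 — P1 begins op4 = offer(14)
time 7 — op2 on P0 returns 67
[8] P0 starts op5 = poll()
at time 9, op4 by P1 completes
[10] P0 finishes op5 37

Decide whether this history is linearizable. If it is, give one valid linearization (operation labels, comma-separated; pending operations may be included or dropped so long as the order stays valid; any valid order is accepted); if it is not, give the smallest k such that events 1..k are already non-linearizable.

1. op1 offer(67), leaving queue <67>
2. op2 poll() → 67, leaving queue <>
3. op3 offer(37), leaving queue <37>
4. op4 offer(14), leaving queue <37,14>
5. op5 poll() → 37, leaving queue <14>

linearizable — witness: op1, op2, op3, op4, op5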